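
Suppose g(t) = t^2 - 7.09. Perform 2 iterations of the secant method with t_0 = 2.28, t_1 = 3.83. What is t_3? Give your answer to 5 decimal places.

2.64941

g(2.28) = -1.8916000, g(3.83) = 7.5789000
t_2 = 3.8300000 − 7.5789000·(3.8300000 − 2.2800000) / (7.5789000 − (-1.8916000)) = 3.8300000 − (11.7472950)/(9.4705000) = 2.5895908
g(2.5895908) = -0.3840193
t_3 = 2.5895908 − (-0.3840193)·(2.5895908 − 3.8300000) / (-0.3840193 − 7.5789000) = 2.5895908 − (0.4763411)/(-7.9629193) = 2.6494107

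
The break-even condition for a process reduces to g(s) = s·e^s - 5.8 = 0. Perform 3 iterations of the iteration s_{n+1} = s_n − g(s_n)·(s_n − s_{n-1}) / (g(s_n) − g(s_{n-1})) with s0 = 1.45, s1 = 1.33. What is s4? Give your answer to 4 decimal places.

g(1.45) = 0.381516, g(1.33) = -0.771212
s2 = 1.330000 − (-0.771212)·(1.330000 − 1.450000) / (-0.771212 − 0.381516) = 1.330000 − (0.092545)/(-1.152728) = 1.410284
g(1.410284) = -0.021900
s3 = 1.410284 − (-0.021900)·(1.410284 − 1.330000) / (-0.021900 − (-0.771212)) = 1.410284 − (-0.001758)/(0.749312) = 1.412630
g(1.412630) = 0.001310
s4 = 1.412630 − 0.001310·(1.412630 − 1.410284) / (0.001310 − (-0.021900)) = 1.412630 − (0.000003)/(0.023210) = 1.412498

1.4125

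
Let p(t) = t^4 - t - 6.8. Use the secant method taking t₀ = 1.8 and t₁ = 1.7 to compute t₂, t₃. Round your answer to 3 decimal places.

1.707, 1.708

p(1.8) = 1.89760, p(1.7) = -0.14790
t₂ = 1.70000 − (-0.14790)·(1.70000 − 1.80000) / (-0.14790 − 1.89760) = 1.70000 − (0.01479)/(-2.04550) = 1.70723
p(1.70723) = -0.01213
t₃ = 1.70723 − (-0.01213)·(1.70723 − 1.70000) / (-0.01213 − (-0.14790)) = 1.70723 − (-0.00009)/(0.13577) = 1.70788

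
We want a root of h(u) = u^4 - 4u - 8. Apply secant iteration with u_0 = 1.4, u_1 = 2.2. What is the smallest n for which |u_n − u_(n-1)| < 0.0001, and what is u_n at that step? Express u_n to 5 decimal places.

n = 6, u_n = 2.00000

h(1.4) = -9.7584000, h(2.2) = 6.6256000
u_2 = 2.2000000 − 6.6256000·(0.8000000)/(16.3840000) = 1.8764844;  |Δ| = 0.3235156
h(1.8764844) = -3.1071331
u_3 = 1.8764844 − (-3.1071331)·(-0.3235156)/(-9.7327331) = 1.9797653;  |Δ| = 0.1032810
h(1.9797653) = -0.5568099
u_4 = 1.9797653 − (-0.5568099)·(0.1032810)/(2.5503232) = 2.0023146;  |Δ| = 0.0225492
h(2.0023146) = 0.0649372
u_5 = 2.0023146 − 0.0649372·(0.0225492)/(0.6217471) = 1.9999595;  |Δ| = 0.0023551
h(1.9999595) = -0.0011346
u_6 = 1.9999595 − (-0.0011346)·(-0.0023551)/(-0.0660718) = 1.9999999;  |Δ| = 0.0000404
|u_6 − u_5| = 0.0000404 < 0.0001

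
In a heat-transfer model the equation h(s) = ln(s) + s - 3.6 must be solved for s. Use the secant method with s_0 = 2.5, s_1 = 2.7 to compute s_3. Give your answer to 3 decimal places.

h(2.5) = -0.18371, h(2.7) = 0.09325
s_2 = 2.70000 − 0.09325·(2.70000 − 2.50000) / (0.09325 − (-0.18371)) = 2.70000 − (0.01865)/(0.27696) = 2.63266
h(2.63266) = 0.00066
s_3 = 2.63266 − 0.00066·(2.63266 − 2.70000) / (0.00066 − 0.09325) = 2.63266 − (-0.00004)/(-0.09260) = 2.63218

2.632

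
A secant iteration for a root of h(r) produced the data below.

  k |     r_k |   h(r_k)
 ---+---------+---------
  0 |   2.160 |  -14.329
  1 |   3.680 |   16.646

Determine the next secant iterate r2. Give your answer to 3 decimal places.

2.863

r2 = 3.680 − 16.646·(3.680 − 2.160) / (16.646 − (-14.329))
   = 3.680 − (25.30192)/(30.97500) = 2.86315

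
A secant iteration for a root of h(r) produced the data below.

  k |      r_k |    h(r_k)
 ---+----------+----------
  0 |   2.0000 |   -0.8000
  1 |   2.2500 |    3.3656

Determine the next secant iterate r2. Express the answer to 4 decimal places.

r2 = 2.2500 − 3.3656·(2.2500 − 2.0000) / (3.3656 − (-0.8000))
   = 2.2500 − (0.841400)/(4.165600) = 2.048012

2.0480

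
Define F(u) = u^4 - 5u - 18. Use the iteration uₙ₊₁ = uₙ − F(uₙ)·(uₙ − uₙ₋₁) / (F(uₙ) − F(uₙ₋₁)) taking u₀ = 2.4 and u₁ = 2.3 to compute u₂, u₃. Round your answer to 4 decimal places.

2.3323, 2.3339

F(2.4) = 3.177600, F(2.3) = -1.515900
u₂ = 2.300000 − (-1.515900)·(2.300000 − 2.400000) / (-1.515900 − 3.177600) = 2.300000 − (0.151590)/(-4.693500) = 2.332298
F(2.332298) = -0.072096
u₃ = 2.332298 − (-0.072096)·(2.332298 − 2.300000) / (-0.072096 − (-1.515900)) = 2.332298 − (-0.002329)/(1.443804) = 2.333911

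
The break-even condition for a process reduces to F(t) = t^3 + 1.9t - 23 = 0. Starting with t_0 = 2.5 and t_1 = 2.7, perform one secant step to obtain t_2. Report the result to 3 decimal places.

F(2.5) = -2.62500, F(2.7) = 1.81300
t_2 = 2.70000 − 1.81300·(2.70000 − 2.50000) / (1.81300 − (-2.62500)) = 2.70000 − (0.36260)/(4.43800) = 2.61830

2.618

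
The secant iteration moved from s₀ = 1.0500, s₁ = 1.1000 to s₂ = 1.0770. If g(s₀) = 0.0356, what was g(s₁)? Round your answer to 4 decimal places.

The secant line through (1.0500, 0.0356) and (1.1000, g(s₁)) crosses zero at s₂ = 1.0770.
So (1.0500, 0.0356), (1.1000, g(s₁)), (1.0770, 0) are collinear:
g(s₁) = 0.0356 · (1.1000 − 1.0770) / (1.0500 − 1.0770) = 0.0356 · (0.023000)/(-0.027000) = -0.030326

-0.0303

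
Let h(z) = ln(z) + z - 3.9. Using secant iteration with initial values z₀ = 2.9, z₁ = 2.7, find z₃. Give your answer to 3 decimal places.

2.852

h(2.9) = 0.06471, h(2.7) = -0.20675
z₂ = 2.70000 − (-0.20675)·(2.70000 − 2.90000) / (-0.20675 − 0.06471) = 2.70000 − (0.04135)/(-0.27146) = 2.85232
h(2.85232) = 0.00046
z₃ = 2.85232 − 0.00046·(2.85232 − 2.70000) / (0.00046 − (-0.20675)) = 2.85232 − (0.00007)/(0.20721) = 2.85199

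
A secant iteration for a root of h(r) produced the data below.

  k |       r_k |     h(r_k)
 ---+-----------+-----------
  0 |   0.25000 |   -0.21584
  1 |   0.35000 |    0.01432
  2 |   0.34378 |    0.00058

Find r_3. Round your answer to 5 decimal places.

0.34352

r_3 = 0.34378 − 0.00058·(0.34378 − 0.35000) / (0.00058 − 0.01432)
   = 0.34378 − (-0.0000036)/(-0.0137400) = 0.3435174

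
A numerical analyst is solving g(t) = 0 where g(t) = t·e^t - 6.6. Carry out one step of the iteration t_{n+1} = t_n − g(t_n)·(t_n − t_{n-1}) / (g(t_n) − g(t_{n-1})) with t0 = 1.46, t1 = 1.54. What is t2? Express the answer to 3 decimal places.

g(1.46) = -0.31330, g(1.54) = 0.58347
t2 = 1.54000 − 0.58347·(1.54000 − 1.46000) / (0.58347 − (-0.31330)) = 1.54000 − (0.04668)/(0.89677) = 1.48795

1.488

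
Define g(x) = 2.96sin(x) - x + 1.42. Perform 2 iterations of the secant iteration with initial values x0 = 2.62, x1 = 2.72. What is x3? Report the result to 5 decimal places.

2.69593

g(2.62) = 0.2748545, g(2.72) = -0.0887261
x2 = 2.7200000 − (-0.0887261)·(2.7200000 − 2.6200000) / (-0.0887261 − 0.2748545) = 2.7200000 − (-0.0088726)/(-0.3635805) = 2.6955966
g(2.6955966) = 0.0012193
x3 = 2.6955966 − 0.0012193·(2.6955966 − 2.7200000) / (0.0012193 − (-0.0887261)) = 2.6955966 − (-0.0000298)/(0.0899454) = 2.6959274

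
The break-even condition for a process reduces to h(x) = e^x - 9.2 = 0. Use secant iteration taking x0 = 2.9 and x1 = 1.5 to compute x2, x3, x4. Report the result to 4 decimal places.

h(2.9) = 8.974145, h(1.5) = -4.718311
x2 = 1.500000 − (-4.718311)·(1.500000 − 2.900000) / (-4.718311 − 8.974145) = 1.500000 − (6.605635)/(-13.692456) = 1.982429
h(1.982429) = -1.939644
x3 = 1.982429 − (-1.939644)·(1.982429 − 1.500000) / (-1.939644 − (-4.718311)) = 1.982429 − (-0.935740)/(2.778666) = 2.319188
h(2.319188) = 0.967411
x4 = 2.319188 − 0.967411·(2.319188 − 1.982429) / (0.967411 − (-1.939644)) = 2.319188 − (0.325784)/(2.907055) = 2.207121

1.9824, 2.3192, 2.2071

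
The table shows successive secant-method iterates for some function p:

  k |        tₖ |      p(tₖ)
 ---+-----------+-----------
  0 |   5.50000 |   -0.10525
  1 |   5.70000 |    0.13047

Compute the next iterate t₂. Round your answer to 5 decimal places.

t₂ = 5.70000 − 0.13047·(5.70000 − 5.50000) / (0.13047 − (-0.10525))
   = 5.70000 − (0.0260940)/(0.2357200) = 5.5893009

5.58930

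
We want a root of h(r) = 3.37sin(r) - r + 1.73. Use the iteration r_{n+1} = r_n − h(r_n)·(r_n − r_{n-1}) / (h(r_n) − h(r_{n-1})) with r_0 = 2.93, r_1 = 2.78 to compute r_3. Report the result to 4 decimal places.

h(2.93) = -0.492242, h(2.78) = 0.142186
r_2 = 2.780000 − 0.142186·(2.780000 − 2.930000) / (0.142186 − (-0.492242)) = 2.780000 − (-0.021328)/(0.634428) = 2.813618
h(2.813618) = 0.001950
r_3 = 2.813618 − 0.001950·(2.813618 − 2.780000) / (0.001950 − 0.142186) = 2.813618 − (0.000066)/(-0.140236) = 2.814085

2.8141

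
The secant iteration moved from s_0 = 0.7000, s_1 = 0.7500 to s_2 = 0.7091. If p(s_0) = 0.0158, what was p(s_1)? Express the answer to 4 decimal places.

-0.0710

The secant line through (0.7000, 0.0158) and (0.7500, p(s_1)) crosses zero at s_2 = 0.7091.
So (0.7000, 0.0158), (0.7500, p(s_1)), (0.7091, 0) are collinear:
p(s_1) = 0.0158 · (0.7500 − 0.7091) / (0.7000 − 0.7091) = 0.0158 · (0.040900)/(-0.009100) = -0.071013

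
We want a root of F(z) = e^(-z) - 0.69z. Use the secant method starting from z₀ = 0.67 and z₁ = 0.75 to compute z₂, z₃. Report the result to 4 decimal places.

0.7118, 0.7115

F(0.67) = 0.049409, F(0.75) = -0.045133
z₂ = 0.750000 − (-0.045133)·(0.750000 − 0.670000) / (-0.045133 − 0.049409) = 0.750000 − (-0.003611)/(-0.094542) = 0.711809
F(0.711809) = -0.000392
z₃ = 0.711809 − (-0.000392)·(0.711809 − 0.750000) / (-0.000392 − (-0.045133)) = 0.711809 − (0.000015)/(0.044741) = 0.711474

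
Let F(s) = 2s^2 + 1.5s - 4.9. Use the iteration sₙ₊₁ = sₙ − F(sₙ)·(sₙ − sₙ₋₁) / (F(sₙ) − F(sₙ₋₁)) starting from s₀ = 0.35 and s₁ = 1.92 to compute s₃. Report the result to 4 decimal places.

1.1974

F(0.35) = -4.130000, F(1.92) = 5.352800
s₂ = 1.920000 − 5.352800·(1.920000 − 0.350000) / (5.352800 − (-4.130000)) = 1.920000 − (8.403896)/(9.482800) = 1.033775
F(1.033775) = -1.211957
s₃ = 1.033775 − (-1.211957)·(1.033775 − 1.920000) / (-1.211957 − 5.352800) = 1.033775 − (1.074067)/(-6.564757) = 1.197386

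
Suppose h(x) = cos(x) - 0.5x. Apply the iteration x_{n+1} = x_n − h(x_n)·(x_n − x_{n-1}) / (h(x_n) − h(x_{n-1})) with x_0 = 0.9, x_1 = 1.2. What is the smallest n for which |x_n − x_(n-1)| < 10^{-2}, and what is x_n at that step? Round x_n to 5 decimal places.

h(0.9) = 0.1716100, h(1.2) = -0.2376422
x_2 = 1.2000000 − (-0.2376422)·(0.3000000)/(-0.4092522) = 1.0257977;  |Δ| = 0.1742023
h(1.0257977) = 0.0055181
x_3 = 1.0257977 − 0.0055181·(-0.1742023)/(0.2431603) = 1.0297509;  |Δ| = 0.0039532
|x_3 − x_2| = 0.0039532 < 10^{-2}

n = 3, x_n = 1.02975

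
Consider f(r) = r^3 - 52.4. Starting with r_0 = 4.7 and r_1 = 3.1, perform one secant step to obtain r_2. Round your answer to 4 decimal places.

3.5886

f(4.7) = 51.423000, f(3.1) = -22.609000
r_2 = 3.100000 − (-22.609000)·(3.100000 − 4.700000) / (-22.609000 − 51.423000) = 3.100000 − (36.174400)/(-74.032000) = 3.588632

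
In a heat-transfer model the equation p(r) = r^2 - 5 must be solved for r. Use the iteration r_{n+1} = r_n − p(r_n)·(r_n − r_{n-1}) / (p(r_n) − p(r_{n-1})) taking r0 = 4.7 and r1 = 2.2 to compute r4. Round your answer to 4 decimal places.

2.2361

p(4.7) = 17.090000, p(2.2) = -0.160000
r2 = 2.200000 − (-0.160000)·(2.200000 − 4.700000) / (-0.160000 − 17.090000) = 2.200000 − (0.400000)/(-17.250000) = 2.223188
p(2.223188) = -0.057433
r3 = 2.223188 − (-0.057433)·(2.223188 − 2.200000) / (-0.057433 − (-0.160000)) = 2.223188 − (-0.001332)/(0.102567) = 2.236173
p(2.236173) = 0.000470
r4 = 2.236173 − 0.000470·(2.236173 − 2.223188) / (0.000470 − (-0.057433)) = 2.236173 − (0.000006)/(0.057903) = 2.236068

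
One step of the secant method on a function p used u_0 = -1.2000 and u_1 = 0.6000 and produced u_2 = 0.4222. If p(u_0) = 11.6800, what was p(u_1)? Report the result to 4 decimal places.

The secant line through (-1.2000, 11.6800) and (0.6000, p(u_1)) crosses zero at u_2 = 0.4222.
So (-1.2000, 11.6800), (0.6000, p(u_1)), (0.4222, 0) are collinear:
p(u_1) = 11.6800 · (0.6000 − 0.4222) / (-1.2000 − 0.4222) = 11.6800 · (0.177800)/(-1.622200) = -1.280178

-1.2802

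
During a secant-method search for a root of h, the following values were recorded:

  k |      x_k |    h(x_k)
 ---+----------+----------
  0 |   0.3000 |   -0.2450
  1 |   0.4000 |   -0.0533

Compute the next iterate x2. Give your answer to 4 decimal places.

0.4278

x2 = 0.4000 − (-0.0533)·(0.4000 − 0.3000) / (-0.0533 − (-0.2450))
   = 0.4000 − (-0.005330)/(0.191700) = 0.427804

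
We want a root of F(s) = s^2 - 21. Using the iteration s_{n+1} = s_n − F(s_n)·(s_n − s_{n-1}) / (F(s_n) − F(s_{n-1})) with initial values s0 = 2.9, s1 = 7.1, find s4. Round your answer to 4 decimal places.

F(2.9) = -12.590000, F(7.1) = 29.410000
s2 = 7.100000 − 29.410000·(7.100000 − 2.900000) / (29.410000 − (-12.590000)) = 7.100000 − (123.522000)/(42.000000) = 4.159000
F(4.159000) = -3.702719
s3 = 4.159000 − (-3.702719)·(4.159000 − 7.100000) / (-3.702719 − 29.410000) = 4.159000 − (10.889697)/(-33.112719) = 4.487867
F(4.487867) = -0.859045
s4 = 4.487867 − (-0.859045)·(4.487867 − 4.159000) / (-0.859045 − (-3.702719)) = 4.487867 − (-0.282512)/(2.843674) = 4.587215

4.5872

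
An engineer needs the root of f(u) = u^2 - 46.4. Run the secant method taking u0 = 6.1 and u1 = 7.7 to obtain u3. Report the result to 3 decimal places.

f(6.1) = -9.19000, f(7.7) = 12.89000
u2 = 7.70000 − 12.89000·(7.70000 − 6.10000) / (12.89000 − (-9.19000)) = 7.70000 − (20.62400)/(22.08000) = 6.76594
f(6.76594) = -0.62203
u3 = 6.76594 − (-0.62203)·(6.76594 − 7.70000) / (-0.62203 − 12.89000) = 6.76594 − (0.58101)/(-13.51203) = 6.80894

6.809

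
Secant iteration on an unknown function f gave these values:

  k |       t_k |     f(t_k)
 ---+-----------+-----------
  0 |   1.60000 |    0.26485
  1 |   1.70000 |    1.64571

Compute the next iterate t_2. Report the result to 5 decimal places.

1.58082

t_2 = 1.70000 − 1.64571·(1.70000 − 1.60000) / (1.64571 − 0.26485)
   = 1.70000 − (0.1645710)/(1.3808600) = 1.5808199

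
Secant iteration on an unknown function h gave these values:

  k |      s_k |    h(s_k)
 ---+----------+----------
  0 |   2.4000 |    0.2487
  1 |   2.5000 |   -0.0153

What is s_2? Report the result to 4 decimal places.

2.4942

s_2 = 2.5000 − (-0.0153)·(2.5000 − 2.4000) / (-0.0153 − 0.2487)
   = 2.5000 − (-0.001530)/(-0.264000) = 2.494205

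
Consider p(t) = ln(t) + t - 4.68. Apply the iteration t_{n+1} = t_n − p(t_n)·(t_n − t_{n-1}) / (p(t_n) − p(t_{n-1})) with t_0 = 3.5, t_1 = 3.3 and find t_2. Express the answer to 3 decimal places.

p(3.5) = 0.07276, p(3.3) = -0.18608
t_2 = 3.30000 − (-0.18608)·(3.30000 − 3.50000) / (-0.18608 − 0.07276) = 3.30000 − (0.03722)/(-0.25884) = 3.44378

3.444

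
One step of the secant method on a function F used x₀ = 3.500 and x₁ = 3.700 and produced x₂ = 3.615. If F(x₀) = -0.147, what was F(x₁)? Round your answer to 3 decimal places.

The secant line through (3.500, -0.147) and (3.700, F(x₁)) crosses zero at x₂ = 3.615.
So (3.500, -0.147), (3.700, F(x₁)), (3.615, 0) are collinear:
F(x₁) = -0.147 · (3.700 − 3.615) / (3.500 − 3.615) = -0.147 · (0.08500)/(-0.11500) = 0.10865

0.109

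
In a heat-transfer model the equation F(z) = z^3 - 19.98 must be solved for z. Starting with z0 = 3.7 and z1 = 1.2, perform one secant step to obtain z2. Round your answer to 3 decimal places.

2.133

F(3.7) = 30.67300, F(1.2) = -18.25200
z2 = 1.20000 − (-18.25200)·(1.20000 − 3.70000) / (-18.25200 − 30.67300) = 1.20000 − (45.63000)/(-48.92500) = 2.13265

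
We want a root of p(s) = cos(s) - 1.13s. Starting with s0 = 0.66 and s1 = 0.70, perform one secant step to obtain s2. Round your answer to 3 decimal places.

p(0.66) = 0.04419, p(0.70) = -0.02616
s2 = 0.70000 − (-0.02616)·(0.70000 − 0.66000) / (-0.02616 − 0.04419) = 0.70000 − (-0.00105)/(-0.07035) = 0.68513

0.685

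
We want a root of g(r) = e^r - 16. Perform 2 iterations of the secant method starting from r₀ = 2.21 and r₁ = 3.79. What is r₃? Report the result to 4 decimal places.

2.6623

g(2.21) = -6.884284, g(3.79) = 28.256400
r₂ = 3.790000 − 28.256400·(3.790000 − 2.210000) / (28.256400 − (-6.884284)) = 3.790000 − (44.645112)/(35.140684) = 2.519532
g(2.519532) = -3.577218
r₃ = 2.519532 − (-3.577218)·(2.519532 − 3.790000) / (-3.577218 − 28.256400) = 2.519532 − (4.544741)/(-31.833618) = 2.662297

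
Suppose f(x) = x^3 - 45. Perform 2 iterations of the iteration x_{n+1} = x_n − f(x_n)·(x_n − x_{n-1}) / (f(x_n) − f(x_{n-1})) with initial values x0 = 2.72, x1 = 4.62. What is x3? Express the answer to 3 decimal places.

f(2.72) = -24.87635, f(4.62) = 53.61113
x2 = 4.62000 − 53.61113·(4.62000 − 2.72000) / (53.61113 − (-24.87635)) = 4.62000 − (101.86114)/(78.48748) = 3.32220
f(3.32220) = -8.33287
x3 = 3.32220 − (-8.33287)·(3.32220 − 4.62000) / (-8.33287 − 53.61113) = 3.32220 − (10.81441)/(-61.94400) = 3.49678

3.497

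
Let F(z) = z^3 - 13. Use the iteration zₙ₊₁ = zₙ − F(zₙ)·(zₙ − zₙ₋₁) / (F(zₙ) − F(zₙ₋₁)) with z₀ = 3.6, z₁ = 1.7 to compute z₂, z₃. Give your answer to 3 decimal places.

F(3.6) = 33.65600, F(1.7) = -8.08700
z₂ = 1.70000 − (-8.08700)·(1.70000 − 3.60000) / (-8.08700 − 33.65600) = 1.70000 − (15.36530)/(-41.74300) = 2.06809
F(2.06809) = -4.15475
z₃ = 2.06809 − (-4.15475)·(2.06809 − 1.70000) / (-4.15475 − (-8.08700)) = 2.06809 − (-1.52933)/(3.93225) = 2.45701

2.068, 2.457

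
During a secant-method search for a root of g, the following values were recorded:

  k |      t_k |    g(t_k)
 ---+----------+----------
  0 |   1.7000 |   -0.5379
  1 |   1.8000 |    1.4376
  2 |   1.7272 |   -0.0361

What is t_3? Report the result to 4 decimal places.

t_3 = 1.7272 − (-0.0361)·(1.7272 − 1.8000) / (-0.0361 − 1.4376)
   = 1.7272 − (0.002628)/(-1.473700) = 1.728983

1.7290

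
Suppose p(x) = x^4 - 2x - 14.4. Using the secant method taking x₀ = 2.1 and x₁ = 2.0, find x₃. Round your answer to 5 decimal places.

p(2.1) = 0.8481000, p(2.0) = -2.4000000
x₂ = 2.0000000 − (-2.4000000)·(2.0000000 − 2.1000000) / (-2.4000000 − 0.8481000) = 2.0000000 − (0.2400000)/(-3.2481000) = 2.0738894
p(2.0738894) = -0.0490311
x₃ = 2.0738894 − (-0.0490311)·(2.0738894 − 2.0000000) / (-0.0490311 − (-2.4000000)) = 2.0738894 − (-0.0036229)/(2.3509689) = 2.0754304

2.07543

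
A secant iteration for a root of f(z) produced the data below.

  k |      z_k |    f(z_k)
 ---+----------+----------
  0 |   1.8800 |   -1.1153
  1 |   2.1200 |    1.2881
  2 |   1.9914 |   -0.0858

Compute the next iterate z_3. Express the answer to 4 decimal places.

z_3 = 1.9914 − (-0.0858)·(1.9914 − 2.1200) / (-0.0858 − 1.2881)
   = 1.9914 − (0.011034)/(-1.373900) = 1.999431

1.9994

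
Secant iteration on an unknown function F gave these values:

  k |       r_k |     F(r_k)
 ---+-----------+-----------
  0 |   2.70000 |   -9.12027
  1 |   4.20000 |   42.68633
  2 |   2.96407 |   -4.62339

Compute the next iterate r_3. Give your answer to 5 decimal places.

r_3 = 2.96407 − (-4.62339)·(2.96407 − 4.20000) / (-4.62339 − 42.68633)
   = 2.96407 − (5.7141864)/(-47.3097200) = 3.0848525

3.08485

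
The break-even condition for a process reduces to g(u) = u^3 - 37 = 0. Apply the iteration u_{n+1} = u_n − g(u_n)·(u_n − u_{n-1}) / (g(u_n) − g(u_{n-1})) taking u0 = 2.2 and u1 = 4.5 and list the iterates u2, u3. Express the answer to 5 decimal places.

2.95313, 3.21924

g(2.2) = -26.3520000, g(4.5) = 54.1250000
u2 = 4.5000000 − 54.1250000·(4.5000000 − 2.2000000) / (54.1250000 − (-26.3520000)) = 4.5000000 − (124.4875000)/(80.4770000) = 2.9531295
g(2.9531295) = -11.2458358
u3 = 2.9531295 − (-11.2458358)·(2.9531295 − 4.5000000) / (-11.2458358 − 54.1250000) = 2.9531295 − (17.3958520)/(-65.3708358) = 3.2192398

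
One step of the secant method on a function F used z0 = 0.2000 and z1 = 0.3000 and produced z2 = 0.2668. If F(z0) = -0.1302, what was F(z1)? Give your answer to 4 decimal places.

The secant line through (0.2000, -0.1302) and (0.3000, F(z1)) crosses zero at z2 = 0.2668.
So (0.2000, -0.1302), (0.3000, F(z1)), (0.2668, 0) are collinear:
F(z1) = -0.1302 · (0.3000 − 0.2668) / (0.2000 − 0.2668) = -0.1302 · (0.033200)/(-0.066800) = 0.064710

0.0647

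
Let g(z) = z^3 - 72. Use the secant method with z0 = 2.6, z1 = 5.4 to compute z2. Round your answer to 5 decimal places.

3.68935

g(2.6) = -54.4240000, g(5.4) = 85.4640000
z2 = 5.4000000 − 85.4640000·(5.4000000 − 2.6000000) / (85.4640000 − (-54.4240000)) = 5.4000000 − (239.2992000)/(139.8880000) = 3.6893515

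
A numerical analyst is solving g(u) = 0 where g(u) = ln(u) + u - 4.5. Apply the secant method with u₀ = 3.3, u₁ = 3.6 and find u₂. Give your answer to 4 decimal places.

g(3.3) = -0.006078, g(3.6) = 0.380934
u₂ = 3.600000 − 0.380934·(3.600000 − 3.300000) / (0.380934 − (-0.006078)) = 3.600000 − (0.114280)/(0.387011) = 3.304711

3.3047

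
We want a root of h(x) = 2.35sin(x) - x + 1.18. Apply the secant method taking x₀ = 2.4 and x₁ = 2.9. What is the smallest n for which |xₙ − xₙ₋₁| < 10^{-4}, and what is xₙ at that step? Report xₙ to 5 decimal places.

n = 5, xₙ = 2.52976

h(2.4) = 0.3673385, h(2.9) = -1.1577641
x₂ = 2.9000000 − (-1.1577641)·(0.5000000)/(-1.5251026) = 2.5204307;  |Δ| = 0.3795693
h(2.5204307) = 0.0272232
x₃ = 2.5204307 − 0.0272232·(-0.3795693)/(1.1849873) = 2.5291508;  |Δ| = 0.0087200
h(2.5291508) = 0.0017873
x₄ = 2.5291508 − 0.0017873·(0.0087200)/(-0.0254360) = 2.5297635;  |Δ| = 0.0006127
h(2.5297635) = -0.0000039
x₅ = 2.5297635 − (-0.0000039)·(0.0006127)/(-0.0017911) = 2.5297621;  |Δ| = 0.0000013
|x₅ − x₄| = 0.0000013 < 10^{-4}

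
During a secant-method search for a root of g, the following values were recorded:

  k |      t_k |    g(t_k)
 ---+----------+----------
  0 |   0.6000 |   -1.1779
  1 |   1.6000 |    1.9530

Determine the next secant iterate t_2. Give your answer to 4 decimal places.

0.9762

t_2 = 1.6000 − 1.9530·(1.6000 − 0.6000) / (1.9530 − (-1.1779))
   = 1.6000 − (1.953000)/(3.130900) = 0.976218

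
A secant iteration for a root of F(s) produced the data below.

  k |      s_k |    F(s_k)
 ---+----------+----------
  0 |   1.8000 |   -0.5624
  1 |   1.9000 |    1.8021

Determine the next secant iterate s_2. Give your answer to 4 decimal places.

s_2 = 1.9000 − 1.8021·(1.9000 − 1.8000) / (1.8021 − (-0.5624))
   = 1.9000 − (0.180210)/(2.364500) = 1.823785

1.8238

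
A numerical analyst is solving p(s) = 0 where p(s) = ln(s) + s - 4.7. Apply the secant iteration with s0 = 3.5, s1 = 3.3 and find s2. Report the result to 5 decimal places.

3.45923

p(3.5) = 0.0527630, p(3.3) = -0.2060775
s2 = 3.3000000 − (-0.2060775)·(3.3000000 − 3.5000000) / (-0.2060775 − 0.0527630) = 3.3000000 − (0.0412155)/(-0.2588405) = 3.4592313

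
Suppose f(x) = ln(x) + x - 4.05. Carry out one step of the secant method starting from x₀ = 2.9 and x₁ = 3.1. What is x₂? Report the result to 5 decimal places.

2.96396

f(2.9) = -0.0852893, f(3.1) = 0.1814021
x₂ = 3.1000000 − 0.1814021·(3.1000000 − 2.9000000) / (0.1814021 − (-0.0852893)) = 3.1000000 − (0.0362804)/(0.2666914) = 2.9639610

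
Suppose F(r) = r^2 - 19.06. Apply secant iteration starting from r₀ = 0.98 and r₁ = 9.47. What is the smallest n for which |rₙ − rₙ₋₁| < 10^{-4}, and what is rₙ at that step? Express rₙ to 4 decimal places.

F(0.98) = -18.099600, F(9.47) = 70.620900
r₂ = 9.470000 − 70.620900·(8.490000)/(88.720500) = 2.712019;  |Δ| = 6.757981
F(2.712019) = -11.704952
r₃ = 2.712019 − (-11.704952)·(-6.757981)/(-82.325852) = 3.672858;  |Δ| = 0.960838
F(3.672858) = -5.570117
r₄ = 3.672858 − (-5.570117)·(0.960838)/(6.134835) = 4.545250;  |Δ| = 0.872392
F(4.545250) = 1.599296
r₅ = 4.545250 − 1.599296·(0.872392)/(7.169414) = 4.350643;  |Δ| = 0.194606
F(4.350643) = -0.131901
r₆ = 4.350643 − (-0.131901)·(-0.194606)/(-1.731198) = 4.365471;  |Δ| = 0.014827
F(4.365471) = -0.002666
r₇ = 4.365471 − (-0.002666)·(0.014827)/(0.129236) = 4.365777;  |Δ| = 0.000306
F(4.365777) = 0.000005
r₈ = 4.365777 − 0.000005·(0.000306)/(0.002670) = 4.365776;  |Δ| = 0.000001
|r₈ − r₇| = 0.000001 < 10^{-4}

n = 8, rₙ = 4.3658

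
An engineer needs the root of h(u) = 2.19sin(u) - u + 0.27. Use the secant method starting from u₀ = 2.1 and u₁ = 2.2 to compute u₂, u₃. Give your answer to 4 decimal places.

h(2.1) = 0.060429, h(2.2) = -0.159393
u₂ = 2.200000 − (-0.159393)·(2.200000 − 2.100000) / (-0.159393 − 0.060429) = 2.200000 − (-0.015939)/(-0.219821) = 2.127490
h(2.127490) = 0.001835
u₃ = 2.127490 − 0.001835·(2.127490 − 2.200000) / (0.001835 − (-0.159393)) = 2.127490 − (-0.000133)/(0.161228) = 2.128315

2.1275, 2.1283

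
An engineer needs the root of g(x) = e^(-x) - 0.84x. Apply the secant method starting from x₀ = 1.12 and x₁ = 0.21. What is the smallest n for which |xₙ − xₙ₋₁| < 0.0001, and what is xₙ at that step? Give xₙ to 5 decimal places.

n = 5, xₙ = 0.63247

g(1.12) = -0.6145202, g(0.21) = 0.6341842
x₂ = 0.2100000 − 0.6341842·(-0.9100000)/(1.2487045) = 0.6721651;  |Δ| = 0.4621651
g(0.6721651) = -0.0540169
x₃ = 0.6721651 − (-0.0540169)·(0.4621651)/(-0.6882011) = 0.6358898;  |Δ| = 0.0362753
g(0.6358898) = -0.0046833
x₄ = 0.6358898 − (-0.0046833)·(-0.0362753)/(0.0493336) = 0.6324462;  |Δ| = 0.0034437
g(0.6324462) = 0.0000358
x₅ = 0.6324462 − 0.0000358·(-0.0034437)/(0.0047191) = 0.6324723;  |Δ| = 0.0000261
|x₅ − x₄| = 0.0000261 < 0.0001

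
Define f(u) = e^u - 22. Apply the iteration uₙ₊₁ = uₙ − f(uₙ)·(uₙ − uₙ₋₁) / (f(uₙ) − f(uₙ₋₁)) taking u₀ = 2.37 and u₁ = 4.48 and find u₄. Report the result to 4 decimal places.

3.1444

f(2.37) = -11.302608, f(4.48) = 66.234673
u₂ = 4.480000 − 66.234673·(4.480000 − 2.370000) / (66.234673 − (-11.302608)) = 4.480000 − (139.755159)/(77.537280) = 2.677575
f(2.677575) = -7.450238
u₃ = 2.677575 − (-7.450238)·(2.677575 − 4.480000) / (-7.450238 − 66.234673) = 2.677575 − (13.428497)/(-73.684910) = 2.859817
f(2.859817) = -4.541671
u₄ = 2.859817 − (-4.541671)·(2.859817 − 2.677575) / (-4.541671 − (-7.450238)) = 2.859817 − (-0.827684)/(2.908566) = 3.144385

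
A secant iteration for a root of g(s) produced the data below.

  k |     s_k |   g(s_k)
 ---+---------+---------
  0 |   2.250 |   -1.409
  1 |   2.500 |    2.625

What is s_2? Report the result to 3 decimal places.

2.337

s_2 = 2.500 − 2.625·(2.500 − 2.250) / (2.625 − (-1.409))
   = 2.500 − (0.65625)/(4.03400) = 2.33732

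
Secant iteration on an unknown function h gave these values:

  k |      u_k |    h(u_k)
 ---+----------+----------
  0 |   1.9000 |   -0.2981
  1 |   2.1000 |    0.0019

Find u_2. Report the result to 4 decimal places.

2.0987

u_2 = 2.1000 − 0.0019·(2.1000 − 1.9000) / (0.0019 − (-0.2981))
   = 2.1000 − (0.000380)/(0.300000) = 2.098733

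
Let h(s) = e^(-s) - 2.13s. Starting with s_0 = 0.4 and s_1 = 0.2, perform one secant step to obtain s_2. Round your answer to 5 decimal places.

h(0.4) = -0.1816800, h(0.2) = 0.3927308
s_2 = 0.2000000 − 0.3927308·(0.2000000 − 0.4000000) / (0.3927308 − (-0.1816800)) = 0.2000000 − (-0.0785462)/(0.5744107) = 0.3367421

0.33674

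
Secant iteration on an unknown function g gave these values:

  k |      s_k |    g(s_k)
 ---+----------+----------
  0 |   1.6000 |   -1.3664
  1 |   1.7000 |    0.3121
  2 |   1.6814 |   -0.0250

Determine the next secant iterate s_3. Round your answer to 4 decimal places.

1.6828

s_3 = 1.6814 − (-0.0250)·(1.6814 − 1.7000) / (-0.0250 − 0.3121)
   = 1.6814 − (0.000465)/(-0.337100) = 1.682779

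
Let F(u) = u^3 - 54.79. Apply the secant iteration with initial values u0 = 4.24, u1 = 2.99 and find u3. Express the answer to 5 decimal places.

3.82313

F(4.24) = 21.4350240, F(2.99) = -28.0591010
u2 = 2.9900000 − (-28.0591010)·(2.9900000 − 4.2400000) / (-28.0591010 − 21.4350240) = 2.9900000 − (35.0738762)/(-49.4941250) = 3.6986473
F(3.6986473) = -4.1925366
u3 = 3.6986473 − (-4.1925366)·(3.6986473 − 2.9900000) / (-4.1925366 − (-28.0591010)) = 3.6986473 − (-2.9710296)/(23.8665644) = 3.8231323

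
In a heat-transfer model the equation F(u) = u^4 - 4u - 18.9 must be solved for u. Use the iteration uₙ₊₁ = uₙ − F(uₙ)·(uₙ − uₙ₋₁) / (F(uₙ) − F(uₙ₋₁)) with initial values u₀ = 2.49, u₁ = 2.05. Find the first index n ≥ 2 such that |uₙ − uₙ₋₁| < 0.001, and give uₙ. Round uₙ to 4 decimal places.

F(2.49) = 9.581240, F(2.05) = -9.438994
u₂ = 2.050000 − (-9.438994)·(-0.440000)/(-19.020234) = 2.268355;  |Δ| = 0.218355
F(2.268355) = -1.497938
u₃ = 2.268355 − (-1.497938)·(0.218355)/(7.941056) = 2.309543;  |Δ| = 0.041189
F(2.309543) = 0.313283
u₄ = 2.309543 − 0.313283·(0.041189)/(1.811221) = 2.302419;  |Δ| = 0.007124
F(2.302419) = -0.007659
u₅ = 2.302419 − (-0.007659)·(-0.007124)/(-0.320942) = 2.302589;  |Δ| = 0.000170
|u₅ − u₄| = 0.000170 < 0.001

n = 5, uₙ = 2.3026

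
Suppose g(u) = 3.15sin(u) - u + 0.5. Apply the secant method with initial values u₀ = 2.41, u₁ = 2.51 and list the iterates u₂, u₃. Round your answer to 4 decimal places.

g(2.41) = 0.194375, g(2.51) = -0.150143
u₂ = 2.510000 − (-0.150143)·(2.510000 − 2.410000) / (-0.150143 − 0.194375) = 2.510000 − (-0.015014)/(-0.344518) = 2.466419
g(2.466419) = 0.002433
u₃ = 2.466419 − 0.002433·(2.466419 − 2.510000) / (0.002433 − (-0.150143)) = 2.466419 − (-0.000106)/(0.152576) = 2.467114

2.4664, 2.4671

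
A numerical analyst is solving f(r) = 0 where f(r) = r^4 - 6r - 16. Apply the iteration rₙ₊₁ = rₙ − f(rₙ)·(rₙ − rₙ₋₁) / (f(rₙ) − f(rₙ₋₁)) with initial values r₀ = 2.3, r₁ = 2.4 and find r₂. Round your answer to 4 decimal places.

2.3395

f(2.3) = -1.815900, f(2.4) = 2.777600
r₂ = 2.400000 − 2.777600·(2.400000 − 2.300000) / (2.777600 − (-1.815900)) = 2.400000 − (0.277760)/(4.593500) = 2.339532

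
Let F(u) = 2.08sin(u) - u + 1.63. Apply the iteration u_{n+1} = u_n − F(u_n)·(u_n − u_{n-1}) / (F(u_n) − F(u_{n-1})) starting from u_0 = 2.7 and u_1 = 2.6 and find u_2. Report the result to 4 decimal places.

2.6361

F(2.7) = -0.181050, F(2.6) = 0.102243
u_2 = 2.600000 − 0.102243·(2.600000 − 2.700000) / (0.102243 − (-0.181050)) = 2.600000 − (-0.010224)/(0.283293) = 2.636091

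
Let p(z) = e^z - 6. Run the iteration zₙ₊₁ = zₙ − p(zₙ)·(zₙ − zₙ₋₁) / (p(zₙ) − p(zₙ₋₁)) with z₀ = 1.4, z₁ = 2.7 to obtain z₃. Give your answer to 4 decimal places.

1.7295

p(1.4) = -1.944800, p(2.7) = 8.879732
z₂ = 2.700000 − 8.879732·(2.700000 − 1.400000) / (8.879732 − (-1.944800)) = 2.700000 − (11.543651)/(10.824532) = 1.633566
p(1.633566) = -0.877894
z₃ = 1.633566 − (-0.877894)·(1.633566 − 2.700000) / (-0.877894 − 8.879732) = 1.633566 − (0.936216)/(-9.757625) = 1.729513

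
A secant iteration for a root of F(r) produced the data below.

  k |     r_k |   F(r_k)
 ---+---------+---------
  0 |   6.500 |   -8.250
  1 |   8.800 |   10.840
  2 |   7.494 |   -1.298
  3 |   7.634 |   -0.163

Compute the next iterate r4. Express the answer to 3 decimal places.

7.654

r4 = 7.634 − (-0.163)·(7.634 − 7.494) / (-0.163 − (-1.298))
   = 7.634 − (-0.02282)/(1.13500) = 7.65411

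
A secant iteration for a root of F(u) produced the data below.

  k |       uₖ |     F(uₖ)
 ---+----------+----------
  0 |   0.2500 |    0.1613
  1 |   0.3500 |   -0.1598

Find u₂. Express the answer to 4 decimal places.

0.3002

u₂ = 0.3500 − (-0.1598)·(0.3500 − 0.2500) / (-0.1598 − 0.1613)
   = 0.3500 − (-0.015980)/(-0.321100) = 0.300234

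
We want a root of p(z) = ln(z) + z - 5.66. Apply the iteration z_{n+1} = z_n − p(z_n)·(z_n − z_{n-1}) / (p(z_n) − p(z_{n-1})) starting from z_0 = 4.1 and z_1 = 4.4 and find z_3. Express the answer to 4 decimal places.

p(4.1) = -0.149013, p(4.4) = 0.221605
z_2 = 4.400000 − 0.221605·(4.400000 − 4.100000) / (0.221605 − (-0.149013)) = 4.400000 − (0.066481)/(0.370618) = 4.220620
p(4.220620) = 0.000602
z_3 = 4.220620 − 0.000602·(4.220620 − 4.400000) / (0.000602 − 0.221605) = 4.220620 − (-0.000108)/(-0.221002) = 4.220131

4.2201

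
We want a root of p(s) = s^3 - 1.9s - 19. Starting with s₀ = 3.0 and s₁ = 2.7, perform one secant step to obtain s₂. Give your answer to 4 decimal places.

2.8977

p(3.0) = 2.300000, p(2.7) = -4.447000
s₂ = 2.700000 − (-4.447000)·(2.700000 − 3.000000) / (-4.447000 − 2.300000) = 2.700000 − (1.334100)/(-6.747000) = 2.897732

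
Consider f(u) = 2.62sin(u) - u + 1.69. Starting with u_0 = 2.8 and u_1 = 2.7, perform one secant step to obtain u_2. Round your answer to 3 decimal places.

2.732

f(2.8) = -0.23233, f(2.7) = 0.10974
u_2 = 2.70000 − 0.10974·(2.70000 − 2.80000) / (0.10974 − (-0.23233)) = 2.70000 − (-0.01097)/(0.34207) = 2.73208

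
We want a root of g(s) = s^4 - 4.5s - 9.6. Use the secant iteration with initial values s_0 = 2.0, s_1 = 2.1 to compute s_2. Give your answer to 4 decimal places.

g(2.0) = -2.600000, g(2.1) = 0.398100
s_2 = 2.100000 − 0.398100·(2.100000 − 2.000000) / (0.398100 − (-2.600000)) = 2.100000 − (0.039810)/(2.998100) = 2.086722

2.0867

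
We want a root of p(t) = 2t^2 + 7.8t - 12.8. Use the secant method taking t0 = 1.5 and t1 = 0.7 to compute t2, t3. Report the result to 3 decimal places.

p(1.5) = 3.40000, p(0.7) = -6.36000
t2 = 0.70000 − (-6.36000)·(0.70000 − 1.50000) / (-6.36000 − 3.40000) = 0.70000 − (5.08800)/(-9.76000) = 1.22131
p(1.22131) = -0.29057
t3 = 1.22131 − (-0.29057)·(1.22131 − 0.70000) / (-0.29057 − (-6.36000)) = 1.22131 − (-0.15148)/(6.06943) = 1.24627

1.221, 1.246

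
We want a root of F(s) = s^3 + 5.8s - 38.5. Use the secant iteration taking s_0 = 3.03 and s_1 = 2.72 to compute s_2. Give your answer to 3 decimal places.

2.805

F(3.03) = 6.89213, F(2.72) = -2.60035
s_2 = 2.72000 − (-2.60035)·(2.72000 − 3.03000) / (-2.60035 − 6.89213) = 2.72000 − (0.80611)/(-9.49248) = 2.80492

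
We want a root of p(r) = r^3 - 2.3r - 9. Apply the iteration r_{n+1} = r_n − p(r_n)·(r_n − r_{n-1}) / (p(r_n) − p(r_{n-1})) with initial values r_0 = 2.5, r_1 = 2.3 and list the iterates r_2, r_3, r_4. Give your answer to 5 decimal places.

p(2.5) = 0.8750000, p(2.3) = -2.1230000
r_2 = 2.3000000 − (-2.1230000)·(2.3000000 − 2.5000000) / (-2.1230000 − 0.8750000) = 2.3000000 − (0.4246000)/(-2.9980000) = 2.4416278
p(2.4416278) = -0.0598675
r_3 = 2.4416278 − (-0.0598675)·(2.4416278 − 2.3000000) / (-0.0598675 − (-2.1230000)) = 2.4416278 − (-0.0084789)/(2.0631325) = 2.4457375
p(2.4457375) = 0.0043048
r_4 = 2.4457375 − 0.0043048·(2.4457375 − 2.4416278) / (0.0043048 − (-0.0598675)) = 2.4457375 − (0.0000177)/(0.0641723) = 2.4454618

2.44163, 2.44574, 2.44546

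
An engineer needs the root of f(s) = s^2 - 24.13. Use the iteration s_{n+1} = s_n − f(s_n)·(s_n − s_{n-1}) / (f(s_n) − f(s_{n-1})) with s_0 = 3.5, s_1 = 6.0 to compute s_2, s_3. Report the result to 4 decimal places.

f(3.5) = -11.880000, f(6.0) = 11.870000
s_2 = 6.000000 − 11.870000·(6.000000 − 3.500000) / (11.870000 − (-11.880000)) = 6.000000 − (29.675000)/(23.750000) = 4.750526
f(4.750526) = -1.562500
s_3 = 4.750526 − (-1.562500)·(4.750526 − 6.000000) / (-1.562500 − 11.870000) = 4.750526 − (1.952302)/(-13.432500) = 4.895868

4.7505, 4.8959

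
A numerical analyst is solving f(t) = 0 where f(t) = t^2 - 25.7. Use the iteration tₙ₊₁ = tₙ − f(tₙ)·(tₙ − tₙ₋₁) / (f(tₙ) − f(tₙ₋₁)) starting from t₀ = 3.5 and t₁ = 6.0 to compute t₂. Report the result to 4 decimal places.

f(3.5) = -13.450000, f(6.0) = 10.300000
t₂ = 6.000000 − 10.300000·(6.000000 − 3.500000) / (10.300000 − (-13.450000)) = 6.000000 − (25.750000)/(23.750000) = 4.915789

4.9158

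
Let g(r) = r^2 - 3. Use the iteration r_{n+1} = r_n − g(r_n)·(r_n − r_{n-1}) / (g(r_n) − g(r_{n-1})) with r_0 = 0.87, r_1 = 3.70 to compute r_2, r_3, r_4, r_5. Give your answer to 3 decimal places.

g(0.87) = -2.24310, g(3.70) = 10.69000
r_2 = 3.70000 − 10.69000·(3.70000 − 0.87000) / (10.69000 − (-2.24310)) = 3.70000 − (30.25270)/(12.93310) = 1.36083
g(1.36083) = -1.14814
r_3 = 1.36083 − (-1.14814)·(1.36083 − 3.70000) / (-1.14814 − 10.69000) = 1.36083 − (2.68569)/(-11.83814) = 1.58770
g(1.58770) = -0.47921
r_4 = 1.58770 − (-0.47921)·(1.58770 − 1.36083) / (-0.47921 − (-1.14814)) = 1.58770 − (-0.10872)/(0.66893) = 1.75022
g(1.75022) = 0.06329
r_5 = 1.75022 − 0.06329·(1.75022 − 1.58770) / (0.06329 − (-0.47921)) = 1.75022 − (0.01029)/(0.54250) = 1.73126

1.361, 1.588, 1.750, 1.731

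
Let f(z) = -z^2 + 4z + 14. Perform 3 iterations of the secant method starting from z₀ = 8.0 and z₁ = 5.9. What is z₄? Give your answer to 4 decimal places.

f(8.0) = -18.000000, f(5.9) = 2.790000
z₂ = 5.900000 − 2.790000·(5.900000 − 8.000000) / (2.790000 − (-18.000000)) = 5.900000 − (-5.859000)/(20.790000) = 6.181818
f(6.181818) = 0.512397
z₃ = 6.181818 − 0.512397·(6.181818 − 5.900000) / (0.512397 − 2.790000) = 6.181818 − (0.144403)/(-2.277603) = 6.245219
f(6.245219) = -0.021887
z₄ = 6.245219 − (-0.021887)·(6.245219 − 6.181818) / (-0.021887 − 0.512397) = 6.245219 − (-0.001388)/(-0.534284) = 6.242622

6.2426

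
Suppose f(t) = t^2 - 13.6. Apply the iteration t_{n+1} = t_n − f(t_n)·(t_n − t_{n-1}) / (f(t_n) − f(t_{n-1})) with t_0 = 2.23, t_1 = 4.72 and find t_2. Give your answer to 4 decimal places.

3.4713

f(2.23) = -8.627100, f(4.72) = 8.678400
t_2 = 4.720000 − 8.678400·(4.720000 − 2.230000) / (8.678400 − (-8.627100)) = 4.720000 − (21.609216)/(17.305500) = 3.471309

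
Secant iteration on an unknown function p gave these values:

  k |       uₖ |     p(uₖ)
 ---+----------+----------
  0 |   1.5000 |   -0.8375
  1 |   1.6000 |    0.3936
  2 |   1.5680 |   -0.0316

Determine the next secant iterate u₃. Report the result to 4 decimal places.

u₃ = 1.5680 − (-0.0316)·(1.5680 − 1.6000) / (-0.0316 − 0.3936)
   = 1.5680 − (0.001011)/(-0.425200) = 1.570378

1.5704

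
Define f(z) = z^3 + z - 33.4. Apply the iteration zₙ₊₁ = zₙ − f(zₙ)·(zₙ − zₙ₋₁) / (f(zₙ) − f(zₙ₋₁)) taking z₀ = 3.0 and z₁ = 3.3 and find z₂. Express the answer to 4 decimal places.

3.1104

f(3.0) = -3.400000, f(3.3) = 5.837000
z₂ = 3.300000 − 5.837000·(3.300000 − 3.000000) / (5.837000 − (-3.400000)) = 3.300000 − (1.751100)/(9.237000) = 3.110425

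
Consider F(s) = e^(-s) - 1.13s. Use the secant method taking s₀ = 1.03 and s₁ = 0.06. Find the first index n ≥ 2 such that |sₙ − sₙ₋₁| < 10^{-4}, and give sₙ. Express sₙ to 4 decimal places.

n = 5, sₙ = 0.5240

F(1.03) = -0.806893, F(0.06) = 0.873965
s₂ = 0.060000 − 0.873965·(-0.970000)/(1.680858) = 0.564353;  |Δ| = 0.504353
F(0.564353) = -0.068991
s₃ = 0.564353 − (-0.068991)·(0.504353)/(-0.942955) = 0.527452;  |Δ| = 0.036901
F(0.527452) = -0.005915
s₄ = 0.527452 − (-0.005915)·(-0.036901)/(0.063076) = 0.523992;  |Δ| = 0.003460
F(0.523992) = 0.000041
s₅ = 0.523992 − 0.000041·(-0.003460)/(0.005955) = 0.524016;  |Δ| = 0.000024
|s₅ − s₄| = 0.000024 < 10^{-4}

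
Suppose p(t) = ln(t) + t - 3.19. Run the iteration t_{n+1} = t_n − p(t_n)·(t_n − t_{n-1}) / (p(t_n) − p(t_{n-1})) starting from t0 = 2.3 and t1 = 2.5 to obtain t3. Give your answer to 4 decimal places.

2.3399

p(2.3) = -0.057091, p(2.5) = 0.226291
t2 = 2.500000 − 0.226291·(2.500000 − 2.300000) / (0.226291 − (-0.057091)) = 2.500000 − (0.045258)/(0.283382) = 2.340293
p(2.340293) = 0.000569
t3 = 2.340293 − 0.000569·(2.340293 − 2.500000) / (0.000569 − 0.226291) = 2.340293 − (-0.000091)/(-0.225722) = 2.339890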